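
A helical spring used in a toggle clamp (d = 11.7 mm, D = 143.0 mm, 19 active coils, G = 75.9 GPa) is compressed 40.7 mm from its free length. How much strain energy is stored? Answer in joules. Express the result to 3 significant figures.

k = Gd⁴/(8D³N_a) = (75.9×10³)(11.7⁴)/(8·143.0³·19) = 3.1999 N/mm
U = ½kδ² = 0.5 × 3.1999 × 40.7² = 2650.3 N·mm = 2.6503 J

2.65 J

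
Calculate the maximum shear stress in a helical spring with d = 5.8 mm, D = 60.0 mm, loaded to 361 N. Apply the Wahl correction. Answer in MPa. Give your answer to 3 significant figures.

322 MPa

Spring index C = D/d = 60.0/5.8 = 10.3448
K_W = (4C−1)/(4C−4) + 0.615/C = 40.379/37.379 + 0.0594 = 1.1397
τ₀ = 8FD/(πd³) = 8·361·60.0/(π·5.8³) = 173280/612.96 = 282.69 MPa
τ_max = K·τ₀ = 1.1397 × 282.69 = 322.19 MPa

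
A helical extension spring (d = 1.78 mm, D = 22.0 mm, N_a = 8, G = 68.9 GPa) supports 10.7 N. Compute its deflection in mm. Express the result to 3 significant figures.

k = Gd⁴/(8D³N_a) = (68.9×10³)(1.78⁴)/(8·22.0³·8) = 1.015 N/mm
δ = F/k = 10.7 / 1.015 = 10.542 mm

10.5 mm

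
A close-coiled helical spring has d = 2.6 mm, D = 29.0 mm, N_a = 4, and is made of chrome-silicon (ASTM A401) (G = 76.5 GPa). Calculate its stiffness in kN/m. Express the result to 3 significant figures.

4.48 kN/m

k = Gd⁴/(8D³N_a) = (76.5×10³ × 2.6⁴) / (8 × 29.0³ × 4)
  = 3.49587e+06 / 780448 = 4.4793 N/mm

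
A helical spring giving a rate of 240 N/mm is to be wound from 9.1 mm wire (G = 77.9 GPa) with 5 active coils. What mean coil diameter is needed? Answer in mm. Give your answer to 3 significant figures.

D = (Gd⁴/(8N_a·k))^(1/3) = (77.9×10³·9.1⁴/(8·5·240))^(1/3)
  = (55645.7)^(1/3) = 38.1778 mm

38.2 mm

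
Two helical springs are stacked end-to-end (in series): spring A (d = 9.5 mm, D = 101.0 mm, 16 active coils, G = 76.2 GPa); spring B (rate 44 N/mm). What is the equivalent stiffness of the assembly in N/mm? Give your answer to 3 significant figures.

k_A = Gd⁴/(8D³N_a) = (76.2×10³)(9.5⁴)/(8·101.0³·16) = 4.7063 N/mm
Series: 1/k_eq = 1/4.7063 + 1/44 = 0.23521; k_eq = 4.2515 N/mm

4.25 N/mm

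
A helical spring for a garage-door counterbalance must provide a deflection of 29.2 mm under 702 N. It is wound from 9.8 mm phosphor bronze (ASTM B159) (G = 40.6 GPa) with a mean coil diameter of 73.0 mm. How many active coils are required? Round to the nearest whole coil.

5

Required rate k = F/δ = 702/29.2 = 24.041 N/mm
N_a = Gd⁴/(8D³k) = (40.6×10³ × 9.8⁴)/(8 × 73.0³ × 24.041)
    = 3.74481e+08 / 7.48192e+07 = 5.005 → 5 coils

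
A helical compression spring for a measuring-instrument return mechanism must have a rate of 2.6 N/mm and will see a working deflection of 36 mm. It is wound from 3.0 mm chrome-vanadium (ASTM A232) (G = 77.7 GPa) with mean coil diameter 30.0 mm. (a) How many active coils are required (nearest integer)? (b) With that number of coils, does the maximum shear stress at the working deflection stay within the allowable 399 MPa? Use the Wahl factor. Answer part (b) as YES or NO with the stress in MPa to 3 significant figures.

N_a = Gd⁴/(8D³k) = (77.7×10³)(3.0⁴)/(8·30.0³·2.6) = 11.21 → N_a = 11
Actual rate k = Gd⁴/(8D³·11) = 2.6489 N/mm
Working load F = kδ = 2.6489·36 = 95.359 N
C = 30.0/3.0 = 10.0000; K_W = (4C−1)/(4C−4)+0.615/C = 1.1448
τ_max = K_W·8FD/(πd³) = 1.1448·269.81 = 308.89 MPa
τ_max ≤ 399 MPa → acceptable

(a) 11 coils; (b) YES, τ_max = 309 MPa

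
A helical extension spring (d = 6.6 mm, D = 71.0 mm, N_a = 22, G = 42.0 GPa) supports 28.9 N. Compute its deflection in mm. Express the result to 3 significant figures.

22.8 mm

k = Gd⁴/(8D³N_a) = (42.0×10³)(6.6⁴)/(8·71.0³·22) = 1.2651 N/mm
δ = F/k = 28.9 / 1.2651 = 22.843 mm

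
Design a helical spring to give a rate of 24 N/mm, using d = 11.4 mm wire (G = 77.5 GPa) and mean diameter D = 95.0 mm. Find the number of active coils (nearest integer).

8

N_a = Gd⁴/(8D³k) = (77.5×10³ × 11.4⁴)/(8 × 95.0³ × 24)
    = 1.30894e+09 / 1.64616e+08 = 7.952 → 8 coils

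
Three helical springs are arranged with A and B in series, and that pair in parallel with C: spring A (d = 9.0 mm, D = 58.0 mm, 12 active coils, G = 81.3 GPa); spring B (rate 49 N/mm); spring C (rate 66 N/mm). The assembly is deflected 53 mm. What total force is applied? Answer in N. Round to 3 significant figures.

4450 N

k_A = Gd⁴/(8D³N_a) = (81.3×10³)(9.0⁴)/(8·58.0³·12) = 28.478 N/mm
Springs A,B series: k_AB = 1/(1/28.478+1/49) = 18.01 N/mm; parallel with C: k_eq = 18.01+66 = 84.01 N/mm
F = k_eq·δ = 84.01·53 = 4452.6 N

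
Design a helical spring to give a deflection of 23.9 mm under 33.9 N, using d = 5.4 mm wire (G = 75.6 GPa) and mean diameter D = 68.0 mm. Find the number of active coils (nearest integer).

Required rate k = F/δ = 33.9/23.9 = 1.4184 N/mm
N_a = Gd⁴/(8D³k) = (75.6×10³ × 5.4⁴)/(8 × 68.0³ × 1.4184)
    = 6.42831e+07 / 3.56795e+06 = 18.02 → 18 coils

18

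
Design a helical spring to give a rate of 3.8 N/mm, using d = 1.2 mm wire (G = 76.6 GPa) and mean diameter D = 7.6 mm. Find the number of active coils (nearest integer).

N_a = Gd⁴/(8D³k) = (76.6×10³ × 1.2⁴)/(8 × 7.6³ × 3.8)
    = 158838 / 13344.9 = 11.9 → 12 coils

12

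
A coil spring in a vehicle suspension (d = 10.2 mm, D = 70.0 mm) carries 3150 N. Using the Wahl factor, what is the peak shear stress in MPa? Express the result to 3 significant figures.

644 MPa

Spring index C = D/d = 70.0/10.2 = 6.8627
K_W = (4C−1)/(4C−4) + 0.615/C = 26.451/23.451 + 0.0896 = 1.2175
τ₀ = 8FD/(πd³) = 8·3150·70.0/(π·10.2³) = 1.764e+06/3333.9 = 529.11 MPa
τ_max = K·τ₀ = 1.2175 × 529.11 = 644.22 MPa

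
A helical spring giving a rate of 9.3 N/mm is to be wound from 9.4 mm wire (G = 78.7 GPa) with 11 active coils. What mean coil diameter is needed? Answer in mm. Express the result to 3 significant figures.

D = (Gd⁴/(8N_a·k))^(1/3) = (78.7×10³·9.4⁴/(8·11·9.3))^(1/3)
  = (750794)^(1/3) = 90.8881 mm

90.9 mm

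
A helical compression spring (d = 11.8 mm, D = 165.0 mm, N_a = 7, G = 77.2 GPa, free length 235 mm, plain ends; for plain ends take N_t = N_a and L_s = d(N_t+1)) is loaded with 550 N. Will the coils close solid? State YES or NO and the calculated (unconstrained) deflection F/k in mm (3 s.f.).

k = Gd⁴/(8D³N_a) = (77.2×10³)(11.8⁴)/(8·165.0³·7) = 5.9498 N/mm
N_t = 7; L_s = 11.8·8 = 94.4 mm; δ_solid = L₀ − L_s = 235 − 94.4 = 140.6 mm
δ = F/k = 550/5.9498 = 92.439 mm
δ < δ_solid → spring does not go solid

NO, δ = 92.4 mm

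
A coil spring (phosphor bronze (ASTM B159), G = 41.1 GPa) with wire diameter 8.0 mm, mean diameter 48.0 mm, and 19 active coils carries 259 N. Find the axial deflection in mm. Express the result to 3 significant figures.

25.9 mm

k = Gd⁴/(8D³N_a) = (41.1×10³)(8.0⁴)/(8·48.0³·19) = 10.015 N/mm
δ = F/k = 259 / 10.015 = 25.862 mm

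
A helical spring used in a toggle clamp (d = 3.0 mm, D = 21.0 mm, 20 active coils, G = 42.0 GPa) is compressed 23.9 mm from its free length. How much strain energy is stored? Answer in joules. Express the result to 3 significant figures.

k = Gd⁴/(8D³N_a) = (42.0×10³)(3.0⁴)/(8·21.0³·20) = 2.2959 N/mm
U = ½kδ² = 0.5 × 2.2959 × 23.9² = 655.73 N·mm = 0.65573 J

0.656 J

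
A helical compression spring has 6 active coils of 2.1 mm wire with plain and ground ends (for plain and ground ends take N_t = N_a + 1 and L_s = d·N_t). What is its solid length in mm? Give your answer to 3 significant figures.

14.7 mm

plain and ground ends: N_t = N_a + 1 = 6 + 1 = 7
L_s = d·N_t = 2.1 × 7 = 14.7 mm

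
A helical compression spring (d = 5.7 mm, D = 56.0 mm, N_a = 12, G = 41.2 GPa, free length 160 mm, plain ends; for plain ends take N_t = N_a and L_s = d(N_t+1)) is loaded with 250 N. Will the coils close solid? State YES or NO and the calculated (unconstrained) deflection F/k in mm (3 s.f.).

YES, δ = 96.9 mm

k = Gd⁴/(8D³N_a) = (41.2×10³)(5.7⁴)/(8·56.0³·12) = 2.5797 N/mm
N_t = 12; L_s = 5.7·13 = 74.1 mm; δ_solid = L₀ − L_s = 160 − 74.1 = 85.9 mm
δ = F/k = 250/2.5797 = 96.912 mm
δ ≥ δ_solid → spring goes solid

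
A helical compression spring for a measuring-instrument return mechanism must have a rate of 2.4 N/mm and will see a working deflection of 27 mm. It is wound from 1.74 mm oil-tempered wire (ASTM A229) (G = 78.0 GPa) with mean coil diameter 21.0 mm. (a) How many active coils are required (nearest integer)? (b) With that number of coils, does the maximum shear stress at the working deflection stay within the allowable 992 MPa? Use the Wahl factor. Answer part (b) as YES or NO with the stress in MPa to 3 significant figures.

N_a = Gd⁴/(8D³k) = (78.0×10³)(1.74⁴)/(8·21.0³·2.4) = 4.021 → N_a = 4
Actual rate k = Gd⁴/(8D³·4) = 2.4126 N/mm
Working load F = kδ = 2.4126·27 = 65.14 N
C = 21.0/1.74 = 12.0690; K_W = (4C−1)/(4C−4)+0.615/C = 1.1187
τ_max = K_W·8FD/(πd³) = 1.1187·661.24 = 739.74 MPa
τ_max ≤ 992 MPa → acceptable

(a) 4 coils; (b) YES, τ_max = 740 MPa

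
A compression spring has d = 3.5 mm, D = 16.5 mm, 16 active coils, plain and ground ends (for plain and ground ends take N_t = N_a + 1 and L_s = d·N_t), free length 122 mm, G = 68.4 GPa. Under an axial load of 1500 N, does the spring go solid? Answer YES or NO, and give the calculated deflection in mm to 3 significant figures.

YES, δ = 84.0 mm

k = Gd⁴/(8D³N_a) = (68.4×10³)(3.5⁴)/(8·16.5³·16) = 17.851 N/mm
N_t = 17; L_s = 3.5·17 = 59.5 mm; δ_solid = L₀ − L_s = 122 − 59.5 = 62.5 mm
δ = F/k = 1500/17.851 = 84.028 mm
δ ≥ δ_solid → spring goes solid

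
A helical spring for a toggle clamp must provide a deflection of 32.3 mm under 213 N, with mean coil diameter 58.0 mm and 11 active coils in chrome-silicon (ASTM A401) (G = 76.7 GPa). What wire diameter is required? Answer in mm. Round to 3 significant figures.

Required rate k = F/δ = 213/32.3 = 6.5944 N/mm
d = (8D³N_a·k / G)^(1/4) = (8·58.0³·11·6.5944 / (76.7×10³))^0.25
  = (1476.2)^0.25 = 6.1985 mm

6.20 mm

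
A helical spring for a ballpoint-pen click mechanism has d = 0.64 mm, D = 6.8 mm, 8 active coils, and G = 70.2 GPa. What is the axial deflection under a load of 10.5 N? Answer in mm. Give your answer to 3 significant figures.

k = Gd⁴/(8D³N_a) = (70.2×10³)(0.64⁴)/(8·6.8³·8) = 0.58526 N/mm
δ = F/k = 10.5 / 0.58526 = 17.941 mm

17.9 mm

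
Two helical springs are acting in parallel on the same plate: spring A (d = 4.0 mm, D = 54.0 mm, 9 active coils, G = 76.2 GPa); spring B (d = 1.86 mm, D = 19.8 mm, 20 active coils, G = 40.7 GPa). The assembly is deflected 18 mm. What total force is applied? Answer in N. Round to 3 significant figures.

38.0 N

k_A = Gd⁴/(8D³N_a) = (76.2×10³)(4.0⁴)/(8·54.0³·9) = 1.7206 N/mm
k_B = Gd⁴/(8D³N_a) = (40.7×10³)(1.86⁴)/(8·19.8³·20) = 0.39222 N/mm
Parallel: k_eq = 1.7206 + 0.39222 = 2.1128 N/mm
F = k_eq·δ = 2.1128·18 = 38.031 N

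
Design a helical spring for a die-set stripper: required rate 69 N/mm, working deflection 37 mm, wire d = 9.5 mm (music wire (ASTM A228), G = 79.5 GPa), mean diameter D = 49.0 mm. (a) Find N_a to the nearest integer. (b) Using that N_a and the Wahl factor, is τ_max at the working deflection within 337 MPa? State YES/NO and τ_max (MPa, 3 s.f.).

(a) 10 coils; (b) NO, τ_max = 481 MPa

N_a = Gd⁴/(8D³k) = (79.5×10³)(9.5⁴)/(8·49.0³·69) = 9.971 → N_a = 10
Actual rate k = Gd⁴/(8D³·10) = 68.799 N/mm
Working load F = kδ = 68.799·37 = 2545.6 N
C = 49.0/9.5 = 5.1579; K_W = (4C−1)/(4C−4)+0.615/C = 1.2996
τ_max = K_W·8FD/(πd³) = 1.2996·370.47 = 481.47 MPa
τ_max > 337 MPa → exceeds allowable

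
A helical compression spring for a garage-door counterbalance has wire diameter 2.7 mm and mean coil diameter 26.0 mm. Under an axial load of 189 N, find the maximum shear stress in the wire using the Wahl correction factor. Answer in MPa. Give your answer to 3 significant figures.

732 MPa

Spring index C = D/d = 26.0/2.7 = 9.6296
K_W = (4C−1)/(4C−4) + 0.615/C = 37.519/34.519 + 0.0639 = 1.1508
τ₀ = 8FD/(πd³) = 8·189·26.0/(π·2.7³) = 39312/61.836 = 635.75 MPa
τ_max = K·τ₀ = 1.1508 × 635.75 = 731.6 MPa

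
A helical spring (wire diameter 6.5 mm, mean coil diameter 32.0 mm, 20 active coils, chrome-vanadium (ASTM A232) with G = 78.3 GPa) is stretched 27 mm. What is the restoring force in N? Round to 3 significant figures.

k = Gd⁴/(8D³N_a) = (78.3×10³)(6.5⁴)/(8·32.0³·20) = 26.659 N/mm
F = k·δ = 26.659 × 27 = 719.8 N

720 N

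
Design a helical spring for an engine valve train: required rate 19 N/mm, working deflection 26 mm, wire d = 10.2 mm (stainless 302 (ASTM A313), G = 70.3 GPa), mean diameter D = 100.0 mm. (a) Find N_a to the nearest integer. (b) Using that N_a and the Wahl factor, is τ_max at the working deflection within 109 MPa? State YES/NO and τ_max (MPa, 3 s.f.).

N_a = Gd⁴/(8D³k) = (70.3×10³)(10.2⁴)/(8·100.0³·19) = 5.006 → N_a = 5
Actual rate k = Gd⁴/(8D³·5) = 19.024 N/mm
Working load F = kδ = 19.024·26 = 494.62 N
C = 100.0/10.2 = 9.8039; K_W = (4C−1)/(4C−4)+0.615/C = 1.1479
τ_max = K_W·8FD/(πd³) = 1.1479·118.69 = 136.24 MPa
τ_max > 109 MPa → exceeds allowable

(a) 5 coils; (b) NO, τ_max = 136 MPa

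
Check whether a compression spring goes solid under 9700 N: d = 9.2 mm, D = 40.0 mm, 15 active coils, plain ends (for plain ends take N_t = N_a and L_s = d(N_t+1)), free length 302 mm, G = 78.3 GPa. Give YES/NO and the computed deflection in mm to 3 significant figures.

NO, δ = 133 mm

k = Gd⁴/(8D³N_a) = (78.3×10³)(9.2⁴)/(8·40.0³·15) = 73.039 N/mm
N_t = 15; L_s = 9.2·16 = 147.2 mm; δ_solid = L₀ − L_s = 302 − 147.2 = 154.8 mm
δ = F/k = 9700/73.039 = 132.81 mm
δ < δ_solid → spring does not go solid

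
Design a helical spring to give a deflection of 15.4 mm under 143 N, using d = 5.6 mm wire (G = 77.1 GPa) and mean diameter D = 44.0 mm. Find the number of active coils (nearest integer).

Required rate k = F/δ = 143/15.4 = 9.2857 N/mm
N_a = Gd⁴/(8D³k) = (77.1×10³ × 5.6⁴)/(8 × 44.0³ × 9.2857)
    = 7.5824e+07 / 6.32795e+06 = 11.98 → 12 coils

12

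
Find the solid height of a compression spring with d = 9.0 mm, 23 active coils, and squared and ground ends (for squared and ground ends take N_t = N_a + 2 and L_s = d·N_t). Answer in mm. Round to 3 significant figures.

squared and ground ends: N_t = N_a + 2 = 23 + 2 = 25
L_s = d·N_t = 9.0 × 25 = 225 mm

225 mm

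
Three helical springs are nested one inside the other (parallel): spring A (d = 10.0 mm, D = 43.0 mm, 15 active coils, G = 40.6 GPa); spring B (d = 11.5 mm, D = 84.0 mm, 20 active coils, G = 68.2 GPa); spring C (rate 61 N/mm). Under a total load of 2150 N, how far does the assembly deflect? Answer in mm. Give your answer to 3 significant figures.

k_A = Gd⁴/(8D³N_a) = (40.6×10³)(10.0⁴)/(8·43.0³·15) = 42.554 N/mm
k_B = Gd⁴/(8D³N_a) = (68.2×10³)(11.5⁴)/(8·84.0³·20) = 12.578 N/mm
Parallel: k_eq = 42.554 + 12.578 + 61 = 116.13 N/mm
δ = F/k_eq = 2150/116.13 = 18.513 mm

18.5 mm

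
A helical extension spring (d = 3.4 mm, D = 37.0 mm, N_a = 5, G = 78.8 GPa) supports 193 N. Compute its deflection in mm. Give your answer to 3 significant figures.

37.1 mm

k = Gd⁴/(8D³N_a) = (78.8×10³)(3.4⁴)/(8·37.0³·5) = 5.1973 N/mm
δ = F/k = 193 / 5.1973 = 37.135 mm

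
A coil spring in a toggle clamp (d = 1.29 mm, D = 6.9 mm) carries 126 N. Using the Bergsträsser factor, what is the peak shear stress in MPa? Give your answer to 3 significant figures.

1310 MPa

Spring index C = D/d = 6.9/1.29 = 5.3488
K_B = (4C+2)/(4C−3) = 23.395/18.395 = 1.2718
τ₀ = 8FD/(πd³) = 8·126·6.9/(π·1.29³) = 6955.2/6.744 = 1031.3 MPa
τ_max = K·τ₀ = 1.2718 × 1031.3 = 1311.6 MPa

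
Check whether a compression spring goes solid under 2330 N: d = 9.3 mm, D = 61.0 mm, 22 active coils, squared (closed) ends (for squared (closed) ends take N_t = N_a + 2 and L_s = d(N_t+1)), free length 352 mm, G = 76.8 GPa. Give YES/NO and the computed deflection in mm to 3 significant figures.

YES, δ = 162 mm

k = Gd⁴/(8D³N_a) = (76.8×10³)(9.3⁴)/(8·61.0³·22) = 14.381 N/mm
N_t = 24; L_s = 9.3·25 = 232.5 mm; δ_solid = L₀ − L_s = 352 − 232.5 = 119.5 mm
δ = F/k = 2330/14.381 = 162.02 mm
δ ≥ δ_solid → spring goes solid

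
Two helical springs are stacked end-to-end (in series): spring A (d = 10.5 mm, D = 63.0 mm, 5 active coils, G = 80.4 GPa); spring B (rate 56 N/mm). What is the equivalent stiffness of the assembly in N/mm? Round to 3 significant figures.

k_A = Gd⁴/(8D³N_a) = (80.4×10³)(10.5⁴)/(8·63.0³·5) = 97.708 N/mm
Series: 1/k_eq = 1/97.708 + 1/56 = 0.028092; k_eq = 35.598 N/mm

35.6 N/mm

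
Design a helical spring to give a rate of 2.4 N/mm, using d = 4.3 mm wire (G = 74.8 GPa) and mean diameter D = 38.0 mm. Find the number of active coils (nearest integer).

24

N_a = Gd⁴/(8D³k) = (74.8×10³ × 4.3⁴)/(8 × 38.0³ × 2.4)
    = 2.55726e+07 / 1.05354e+06 = 24.27 → 24 coils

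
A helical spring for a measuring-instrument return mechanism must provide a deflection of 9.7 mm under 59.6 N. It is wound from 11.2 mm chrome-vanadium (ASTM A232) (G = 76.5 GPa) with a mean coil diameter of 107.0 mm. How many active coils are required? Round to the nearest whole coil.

Required rate k = F/δ = 59.6/9.7 = 6.1443 N/mm
N_a = Gd⁴/(8D³k) = (76.5×10³ × 11.2⁴)/(8 × 107.0³ × 6.1443)
    = 1.20374e+09 / 6.02165e+07 = 19.99 → 20 coils

20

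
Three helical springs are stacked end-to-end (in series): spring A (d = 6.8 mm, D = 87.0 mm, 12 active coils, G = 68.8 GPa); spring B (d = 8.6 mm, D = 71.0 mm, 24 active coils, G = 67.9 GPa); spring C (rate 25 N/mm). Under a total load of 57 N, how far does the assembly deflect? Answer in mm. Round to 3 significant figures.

37.3 mm

k_A = Gd⁴/(8D³N_a) = (68.8×10³)(6.8⁴)/(8·87.0³·12) = 2.327 N/mm
k_B = Gd⁴/(8D³N_a) = (67.9×10³)(8.6⁴)/(8·71.0³·24) = 5.4049 N/mm
Series: 1/k_eq = 1/2.327 + 1/5.4049 + 1/25 = 0.65476; k_eq = 1.5273 N/mm
δ = F/k_eq = 57/1.5273 = 37.321 mm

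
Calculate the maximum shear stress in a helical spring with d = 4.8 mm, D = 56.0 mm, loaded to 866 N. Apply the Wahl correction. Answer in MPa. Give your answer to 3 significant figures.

Spring index C = D/d = 56.0/4.8 = 11.6667
K_W = (4C−1)/(4C−4) + 0.615/C = 45.667/42.667 + 0.0527 = 1.1230
τ₀ = 8FD/(πd³) = 8·866·56.0/(π·4.8³) = 387968/347.44 = 1116.7 MPa
τ_max = K·τ₀ = 1.1230 × 1116.7 = 1254 MPa

1250 MPa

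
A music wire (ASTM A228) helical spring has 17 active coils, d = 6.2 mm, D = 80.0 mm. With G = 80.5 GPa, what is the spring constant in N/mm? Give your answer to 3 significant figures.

k = Gd⁴/(8D³N_a) = (80.5×10³ × 6.2⁴) / (8 × 80.0³ × 17)
  = 1.1895e+08 / 6.9632e+07 = 1.7083 N/mm

1.71 N/mm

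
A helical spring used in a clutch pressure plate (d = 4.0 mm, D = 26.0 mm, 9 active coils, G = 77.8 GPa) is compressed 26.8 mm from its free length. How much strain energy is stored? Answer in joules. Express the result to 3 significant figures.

5.65 J

k = Gd⁴/(8D³N_a) = (77.8×10³)(4.0⁴)/(8·26.0³·9) = 15.739 N/mm
U = ½kδ² = 0.5 × 15.739 × 26.8² = 5652.1 N·mm = 5.6521 J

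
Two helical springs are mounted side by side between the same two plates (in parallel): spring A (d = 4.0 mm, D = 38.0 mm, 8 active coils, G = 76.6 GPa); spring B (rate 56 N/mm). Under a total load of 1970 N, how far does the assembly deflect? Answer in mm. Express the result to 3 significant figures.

32.0 mm

k_A = Gd⁴/(8D³N_a) = (76.6×10³)(4.0⁴)/(8·38.0³·8) = 5.5839 N/mm
Parallel: k_eq = 5.5839 + 56 = 61.584 N/mm
δ = F/k_eq = 1970/61.584 = 31.989 mm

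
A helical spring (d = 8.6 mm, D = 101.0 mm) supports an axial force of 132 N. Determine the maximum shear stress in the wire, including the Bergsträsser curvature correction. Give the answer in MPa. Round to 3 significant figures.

59.4 MPa

Spring index C = D/d = 101.0/8.6 = 11.7442
K_B = (4C+2)/(4C−3) = 48.977/43.977 = 1.1137
τ₀ = 8FD/(πd³) = 8·132·101.0/(π·8.6³) = 106656/1998.2 = 53.375 MPa
τ_max = K·τ₀ = 1.1137 × 53.375 = 59.444 MPa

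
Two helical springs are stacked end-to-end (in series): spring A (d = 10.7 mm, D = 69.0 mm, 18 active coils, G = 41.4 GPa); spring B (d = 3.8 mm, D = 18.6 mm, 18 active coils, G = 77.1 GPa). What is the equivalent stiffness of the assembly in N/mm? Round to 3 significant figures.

6.91 N/mm

k_A = Gd⁴/(8D³N_a) = (41.4×10³)(10.7⁴)/(8·69.0³·18) = 11.472 N/mm
k_B = Gd⁴/(8D³N_a) = (77.1×10³)(3.8⁴)/(8·18.6³·18) = 17.35 N/mm
Series: 1/k_eq = 1/11.472 + 1/17.35 = 0.14481; k_eq = 6.9056 N/mm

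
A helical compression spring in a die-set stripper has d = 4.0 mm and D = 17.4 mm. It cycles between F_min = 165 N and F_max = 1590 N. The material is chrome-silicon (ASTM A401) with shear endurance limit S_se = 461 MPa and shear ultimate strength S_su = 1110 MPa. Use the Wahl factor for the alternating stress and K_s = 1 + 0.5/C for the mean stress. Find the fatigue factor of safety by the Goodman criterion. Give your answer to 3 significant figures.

0.483

C = D/d = 17.4/4.0 = 4.3500; K_W = (4C−1)/(4C−4)+0.615/C = 1.3653; K_s = 1+0.5/C = 1.1149
F_a = (F_max−F_min)/2 = 712.5 N; F_m = (F_max+F_min)/2 = 877.5 N
τ_a = K_W·8F_aD/(πd³) = 1.3653 × 493.28 = 673.46 MPa
τ_m = K_s·8F_mD/(πd³) = 1.1149 × 607.51 = 677.34 MPa
Goodman: 1/n_f = τ_a/S_se + τ_m/S_su = 673.46/461 + 677.34/1110 = 1.46086 + 0.61022 = 2.0711
n_f = 1/2.0711 = 0.4828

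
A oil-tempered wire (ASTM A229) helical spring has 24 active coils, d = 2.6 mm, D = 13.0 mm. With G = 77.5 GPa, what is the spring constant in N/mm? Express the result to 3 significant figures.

k = Gd⁴/(8D³N_a) = (77.5×10³ × 2.6⁴) / (8 × 13.0³ × 24)
  = 3.54156e+06 / 421824 = 8.3958 N/mm

8.40 N/mm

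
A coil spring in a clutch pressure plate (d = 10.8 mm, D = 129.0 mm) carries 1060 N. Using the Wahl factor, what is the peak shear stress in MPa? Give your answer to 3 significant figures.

310 MPa

Spring index C = D/d = 129.0/10.8 = 11.9444
K_W = (4C−1)/(4C−4) + 0.615/C = 46.778/43.778 + 0.0515 = 1.1200
τ₀ = 8FD/(πd³) = 8·1060·129.0/(π·10.8³) = 1.09392e+06/3957.5 = 276.42 MPa
τ_max = K·τ₀ = 1.1200 × 276.42 = 309.59 MPa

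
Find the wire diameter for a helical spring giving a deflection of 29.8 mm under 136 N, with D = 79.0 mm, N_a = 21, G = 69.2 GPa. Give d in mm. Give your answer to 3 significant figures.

Required rate k = F/δ = 136/29.8 = 4.5638 N/mm
d = (8D³N_a·k / G)^(1/4) = (8·79.0³·21·4.5638 / (69.2×10³))^0.25
  = (5462.7)^0.25 = 8.5971 mm

8.60 mm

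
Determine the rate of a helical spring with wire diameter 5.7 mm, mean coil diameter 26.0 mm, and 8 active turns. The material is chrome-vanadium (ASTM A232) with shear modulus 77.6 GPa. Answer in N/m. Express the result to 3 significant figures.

72800 N/m

k = Gd⁴/(8D³N_a) = (77.6×10³ × 5.7⁴) / (8 × 26.0³ × 8)
  = 8.19146e+07 / 1.12486e+06 = 72.822 N/mm = 72822 N/m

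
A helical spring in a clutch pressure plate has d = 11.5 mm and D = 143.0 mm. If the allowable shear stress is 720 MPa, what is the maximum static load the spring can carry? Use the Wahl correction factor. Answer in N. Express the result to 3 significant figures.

C = D/d = 143.0/11.5 = 12.4348
K_W = (4C−1)/(4C−4) + 0.615/C = 48.739/45.739 + 0.0495 = 1.1150
τ_max = K·8FD/(πd³) → F_max = τ_allow·πd³/(8DK)
F_max = 720·π·11.5³/(8·143.0·1.1150) = 3.4401e+06/1275.6 = 2696.8 N

2700 N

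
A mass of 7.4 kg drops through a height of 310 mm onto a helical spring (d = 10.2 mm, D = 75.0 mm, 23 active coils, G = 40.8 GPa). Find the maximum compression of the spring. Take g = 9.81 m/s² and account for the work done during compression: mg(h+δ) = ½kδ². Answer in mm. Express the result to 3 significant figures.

k = Gd⁴/(8D³N_a) = (40.8×10³)(10.2⁴)/(8·75.0³·23) = 5.6893 N/mm
W = mg = 7.4 × 9.81 = 72.594 N
½kδ² − Wδ − Wh = 0 → δ = (W + √(W² + 2kWh))/k
δ = (72.594 + √(5269.9 + 256066))/5.6893 = (72.594 + 511.21)/5.6893 = 102.61 mm

103 mm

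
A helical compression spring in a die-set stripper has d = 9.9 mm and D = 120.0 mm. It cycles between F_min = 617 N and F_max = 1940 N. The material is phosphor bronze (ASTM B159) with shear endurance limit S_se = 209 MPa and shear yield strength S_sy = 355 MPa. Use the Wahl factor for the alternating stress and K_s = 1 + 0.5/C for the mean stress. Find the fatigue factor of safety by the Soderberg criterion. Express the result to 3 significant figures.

0.436

C = D/d = 120.0/9.9 = 12.1212; K_W = (4C−1)/(4C−4)+0.615/C = 1.1182; K_s = 1+0.5/C = 1.0413
F_a = (F_max−F_min)/2 = 661.5 N; F_m = (F_max+F_min)/2 = 1278.5 N
τ_a = K_W·8F_aD/(πd³) = 1.1182 × 208.33 = 232.95 MPa
τ_m = K_s·8F_mD/(πd³) = 1.0413 × 402.64 = 419.25 MPa
Soderberg: 1/n_f = τ_a/S_se + τ_m/S_sy = 232.95/209 + 419.25/355 = 1.11458 + 1.18098 = 2.2956
n_f = 1/2.2956 = 0.4356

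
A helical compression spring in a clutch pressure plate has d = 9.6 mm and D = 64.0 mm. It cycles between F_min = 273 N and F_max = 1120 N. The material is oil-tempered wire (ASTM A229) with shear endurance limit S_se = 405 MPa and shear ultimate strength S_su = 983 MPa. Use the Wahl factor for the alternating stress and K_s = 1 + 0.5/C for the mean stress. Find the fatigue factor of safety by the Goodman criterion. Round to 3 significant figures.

2.66

C = D/d = 64.0/9.6 = 6.6667; K_W = (4C−1)/(4C−4)+0.615/C = 1.2246; K_s = 1+0.5/C = 1.0750
F_a = (F_max−F_min)/2 = 423.5 N; F_m = (F_max+F_min)/2 = 696.5 N
τ_a = K_W·8F_aD/(πd³) = 1.2246 × 78.012 = 95.533 MPa
τ_m = K_s·8F_mD/(πd³) = 1.0750 × 128.3 = 137.92 MPa
Goodman: 1/n_f = τ_a/S_se + τ_m/S_su = 95.533/405 + 137.92/983 = 0.23588 + 0.14031 = 0.37619
n_f = 1/0.37619 = 2.658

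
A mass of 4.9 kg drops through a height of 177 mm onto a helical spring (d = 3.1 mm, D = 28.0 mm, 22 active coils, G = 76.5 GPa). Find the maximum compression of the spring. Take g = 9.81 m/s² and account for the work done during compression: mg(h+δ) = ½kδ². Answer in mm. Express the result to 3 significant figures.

126 mm

k = Gd⁴/(8D³N_a) = (76.5×10³)(3.1⁴)/(8·28.0³·22) = 1.8286 N/mm
W = mg = 4.9 × 9.81 = 48.069 N
½kδ² − Wδ − Wh = 0 → δ = (W + √(W² + 2kWh))/k
δ = (48.069 + √(2310.6 + 31116.4))/1.8286 = (48.069 + 182.83)/1.8286 = 126.27 mm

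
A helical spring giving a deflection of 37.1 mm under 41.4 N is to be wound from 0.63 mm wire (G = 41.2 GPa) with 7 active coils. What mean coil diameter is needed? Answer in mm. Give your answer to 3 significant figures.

4.70 mm

Required rate k = F/δ = 41.4/37.1 = 1.1159 N/mm
D = (Gd⁴/(8N_a·k))^(1/3) = (41.2×10³·0.63⁴/(8·7·1.1159))^(1/3)
  = (103.859)^(1/3) = 4.7005 mm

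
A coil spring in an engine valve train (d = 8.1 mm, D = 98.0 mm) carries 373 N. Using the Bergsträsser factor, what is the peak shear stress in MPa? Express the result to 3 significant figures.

Spring index C = D/d = 98.0/8.1 = 12.0988
K_B = (4C+2)/(4C−3) = 50.395/45.395 = 1.1101
τ₀ = 8FD/(πd³) = 8·373·98.0/(π·8.1³) = 292432/1669.6 = 175.15 MPa
τ_max = K·τ₀ = 1.1101 × 175.15 = 194.45 MPa

194 MPa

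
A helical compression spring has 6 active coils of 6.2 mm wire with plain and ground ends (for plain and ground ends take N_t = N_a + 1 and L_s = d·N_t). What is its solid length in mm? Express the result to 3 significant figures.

plain and ground ends: N_t = N_a + 1 = 6 + 1 = 7
L_s = d·N_t = 6.2 × 7 = 43.4 mm

43.4 mm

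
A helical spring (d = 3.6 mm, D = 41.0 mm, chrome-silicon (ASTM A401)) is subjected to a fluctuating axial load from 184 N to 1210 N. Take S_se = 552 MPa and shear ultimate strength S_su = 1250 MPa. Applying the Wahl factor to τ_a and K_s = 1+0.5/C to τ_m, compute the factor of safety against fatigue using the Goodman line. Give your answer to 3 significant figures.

0.274

C = D/d = 41.0/3.6 = 11.3889; K_W = (4C−1)/(4C−4)+0.615/C = 1.1262; K_s = 1+0.5/C = 1.0439
F_a = (F_max−F_min)/2 = 513 N; F_m = (F_max+F_min)/2 = 697 N
τ_a = K_W·8F_aD/(πd³) = 1.1262 × 1148 = 1292.8 MPa
τ_m = K_s·8F_mD/(πd³) = 1.0439 × 1559.7 = 1628.2 MPa
Goodman: 1/n_f = τ_a/S_se + τ_m/S_su = 1292.8/552 + 1628.2/1250 = 2.34211 + 1.30256 = 3.6447
n_f = 1/3.6447 = 0.2744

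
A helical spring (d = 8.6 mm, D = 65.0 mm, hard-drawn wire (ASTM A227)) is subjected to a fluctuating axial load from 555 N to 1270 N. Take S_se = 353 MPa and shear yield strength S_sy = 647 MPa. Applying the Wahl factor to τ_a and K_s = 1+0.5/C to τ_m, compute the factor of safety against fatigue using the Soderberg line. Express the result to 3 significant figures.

1.42

C = D/d = 65.0/8.6 = 7.5581; K_W = (4C−1)/(4C−4)+0.615/C = 1.1957; K_s = 1+0.5/C = 1.0662
F_a = (F_max−F_min)/2 = 357.5 N; F_m = (F_max+F_min)/2 = 912.5 N
τ_a = K_W·8F_aD/(πd³) = 1.1957 × 93.032 = 111.24 MPa
τ_m = K_s·8F_mD/(πd³) = 1.0662 × 237.46 = 253.17 MPa
Soderberg: 1/n_f = τ_a/S_se + τ_m/S_sy = 111.24/353 + 253.17/647 = 0.31513 + 0.39130 = 0.70643
n_f = 1/0.70643 = 1.416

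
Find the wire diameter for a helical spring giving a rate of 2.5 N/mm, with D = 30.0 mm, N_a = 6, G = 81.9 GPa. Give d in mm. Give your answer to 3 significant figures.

2.51 mm

d = (8D³N_a·k / G)^(1/4) = (8·30.0³·6·2.5 / (81.9×10³))^0.25
  = (39.56)^0.25 = 2.5079 mm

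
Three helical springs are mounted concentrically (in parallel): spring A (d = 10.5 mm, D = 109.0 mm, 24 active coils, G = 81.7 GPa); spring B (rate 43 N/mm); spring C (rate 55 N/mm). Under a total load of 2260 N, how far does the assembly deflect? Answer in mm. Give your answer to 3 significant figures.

k_A = Gd⁴/(8D³N_a) = (81.7×10³)(10.5⁴)/(8·109.0³·24) = 3.9939 N/mm
Parallel: k_eq = 3.9939 + 43 + 55 = 101.99 N/mm
δ = F/k_eq = 2260/101.99 = 22.158 mm

22.2 mm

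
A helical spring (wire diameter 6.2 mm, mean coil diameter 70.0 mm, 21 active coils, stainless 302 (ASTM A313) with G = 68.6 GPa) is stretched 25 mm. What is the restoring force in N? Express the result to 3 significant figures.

k = Gd⁴/(8D³N_a) = (68.6×10³)(6.2⁴)/(8·70.0³·21) = 1.7591 N/mm
F = k·δ = 1.7591 × 25 = 43.977 N

44.0 N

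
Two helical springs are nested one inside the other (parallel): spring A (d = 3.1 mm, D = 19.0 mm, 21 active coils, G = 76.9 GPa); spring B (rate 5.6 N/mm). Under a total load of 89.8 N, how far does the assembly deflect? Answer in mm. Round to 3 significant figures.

7.63 mm

k_A = Gd⁴/(8D³N_a) = (76.9×10³)(3.1⁴)/(8·19.0³·21) = 6.1632 N/mm
Parallel: k_eq = 6.1632 + 5.6 = 11.763 N/mm
δ = F/k_eq = 89.8/11.763 = 7.634 mm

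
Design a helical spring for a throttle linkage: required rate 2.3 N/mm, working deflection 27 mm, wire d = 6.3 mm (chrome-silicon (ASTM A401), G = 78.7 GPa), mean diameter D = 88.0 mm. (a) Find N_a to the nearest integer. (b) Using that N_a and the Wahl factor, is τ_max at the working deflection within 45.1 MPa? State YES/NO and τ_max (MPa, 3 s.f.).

N_a = Gd⁴/(8D³k) = (78.7×10³)(6.3⁴)/(8·88.0³·2.3) = 9.887 → N_a = 10
Actual rate k = Gd⁴/(8D³·10) = 2.274 N/mm
Working load F = kδ = 2.274·27 = 61.399 N
C = 88.0/6.3 = 13.9683; K_W = (4C−1)/(4C−4)+0.615/C = 1.1019
τ_max = K_W·8FD/(πd³) = 1.1019·55.025 = 60.63 MPa
τ_max > 45.1 MPa → exceeds allowable

(a) 10 coils; (b) NO, τ_max = 60.6 MPa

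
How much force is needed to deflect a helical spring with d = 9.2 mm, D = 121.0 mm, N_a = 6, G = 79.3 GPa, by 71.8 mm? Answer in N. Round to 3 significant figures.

k = Gd⁴/(8D³N_a) = (79.3×10³)(9.2⁴)/(8·121.0³·6) = 6.6808 N/mm
F = k·δ = 6.6808 × 71.8 = 479.68 N

480 N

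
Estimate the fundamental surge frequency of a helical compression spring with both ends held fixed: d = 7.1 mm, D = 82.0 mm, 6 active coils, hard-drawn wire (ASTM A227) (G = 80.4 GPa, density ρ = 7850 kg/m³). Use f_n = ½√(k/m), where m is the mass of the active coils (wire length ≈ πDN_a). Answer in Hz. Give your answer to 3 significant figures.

63.4 Hz

k = Gd⁴/(8D³N_a) = (80.4×10³)(7.1⁴)/(8·82.0³·6) = 7.7198 N/mm = 7719.8 N/m
Wire length L = πDN_a = π·82.0·6 = 1545.7 mm
m = ρ·(πd²/4)·L = 7850 × 39.592×10⁻⁶ m² × 1.5457 m = 0.48039 kg
f_n = ½√(k/m) = 0.5·√(7719.8/0.48039) = 0.5·√(16070) = 63.384 Hz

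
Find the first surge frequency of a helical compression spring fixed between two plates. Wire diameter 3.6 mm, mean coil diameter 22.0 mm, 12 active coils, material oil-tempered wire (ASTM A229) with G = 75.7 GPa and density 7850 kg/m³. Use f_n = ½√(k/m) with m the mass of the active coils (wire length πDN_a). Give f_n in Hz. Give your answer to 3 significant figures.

k = Gd⁴/(8D³N_a) = (75.7×10³)(3.6⁴)/(8·22.0³·12) = 12.438 N/mm = 12438 N/m
Wire length L = πDN_a = π·22.0·12 = 829.38 mm
m = ρ·(πd²/4)·L = 7850 × 10.179×10⁻⁶ m² × 0.82938 m = 0.06627 kg
f_n = ½√(k/m) = 0.5·√(12438/0.06627) = 0.5·√(1.8769e+05) = 216.62 Hz

217 Hz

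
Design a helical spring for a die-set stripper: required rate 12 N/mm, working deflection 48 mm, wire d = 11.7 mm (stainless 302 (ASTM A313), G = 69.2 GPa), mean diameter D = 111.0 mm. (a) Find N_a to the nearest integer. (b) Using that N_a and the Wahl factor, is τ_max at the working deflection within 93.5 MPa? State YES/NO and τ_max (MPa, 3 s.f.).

N_a = Gd⁴/(8D³k) = (69.2×10³)(11.7⁴)/(8·111.0³·12) = 9.877 → N_a = 10
Actual rate k = Gd⁴/(8D³·10) = 11.852 N/mm
Working load F = kδ = 11.852·48 = 568.89 N
C = 111.0/11.7 = 9.4872; K_W = (4C−1)/(4C−4)+0.615/C = 1.1532
τ_max = K_W·8FD/(πd³) = 1.1532·100.4 = 115.78 MPa
τ_max > 93.5 MPa → exceeds allowable

(a) 10 coils; (b) NO, τ_max = 116 MPa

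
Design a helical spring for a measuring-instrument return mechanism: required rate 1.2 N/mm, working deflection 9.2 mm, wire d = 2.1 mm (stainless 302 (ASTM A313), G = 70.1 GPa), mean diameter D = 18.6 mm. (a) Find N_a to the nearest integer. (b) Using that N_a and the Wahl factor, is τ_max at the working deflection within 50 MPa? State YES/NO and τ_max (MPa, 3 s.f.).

(a) 22 coils; (b) NO, τ_max = 66.0 MPa

N_a = Gd⁴/(8D³k) = (70.1×10³)(2.1⁴)/(8·18.6³·1.2) = 22.07 → N_a = 22
Actual rate k = Gd⁴/(8D³·22) = 1.2038 N/mm
Working load F = kδ = 1.2038·9.2 = 11.075 N
C = 18.6/2.1 = 8.8571; K_W = (4C−1)/(4C−4)+0.615/C = 1.1649
τ_max = K_W·8FD/(πd³) = 1.1649·56.64 = 65.98 MPa
τ_max > 50 MPa → exceeds allowable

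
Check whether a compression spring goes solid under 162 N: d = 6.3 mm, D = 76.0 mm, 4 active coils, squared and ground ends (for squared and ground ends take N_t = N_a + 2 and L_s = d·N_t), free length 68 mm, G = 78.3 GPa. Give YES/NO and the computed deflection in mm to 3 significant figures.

NO, δ = 18.4 mm

k = Gd⁴/(8D³N_a) = (78.3×10³)(6.3⁴)/(8·76.0³·4) = 8.7808 N/mm
N_t = 6; L_s = 6.3·6 = 37.8 mm; δ_solid = L₀ − L_s = 68 − 37.8 = 30.2 mm
δ = F/k = 162/8.7808 = 18.449 mm
δ < δ_solid → spring does not go solid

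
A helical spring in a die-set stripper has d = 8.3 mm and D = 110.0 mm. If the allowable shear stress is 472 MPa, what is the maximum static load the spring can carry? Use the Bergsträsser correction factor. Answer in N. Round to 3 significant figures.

C = D/d = 110.0/8.3 = 13.2530
K_B = (4C+2)/(4C−3) = 55.012/50.012 = 1.1000
τ_max = K·8FD/(πd³) → F_max = τ_allow·πd³/(8DK)
F_max = 472·π·8.3³/(8·110.0·1.1000) = 8.4786e+05/967.98 = 875.91 N

876 N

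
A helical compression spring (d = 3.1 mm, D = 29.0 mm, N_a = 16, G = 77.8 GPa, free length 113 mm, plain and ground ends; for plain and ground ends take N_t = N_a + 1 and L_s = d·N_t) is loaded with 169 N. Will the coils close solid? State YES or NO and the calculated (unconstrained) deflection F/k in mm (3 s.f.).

k = Gd⁴/(8D³N_a) = (77.8×10³)(3.1⁴)/(8·29.0³·16) = 2.3016 N/mm
N_t = 17; L_s = 3.1·17 = 52.7 mm; δ_solid = L₀ − L_s = 113 − 52.7 = 60.3 mm
δ = F/k = 169/2.3016 = 73.428 mm
δ ≥ δ_solid → spring goes solid

YES, δ = 73.4 mm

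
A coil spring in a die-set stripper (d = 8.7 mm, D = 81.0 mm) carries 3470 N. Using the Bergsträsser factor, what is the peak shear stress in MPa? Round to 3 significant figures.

Spring index C = D/d = 81.0/8.7 = 9.3103
K_B = (4C+2)/(4C−3) = 39.241/34.241 = 1.1460
τ₀ = 8FD/(πd³) = 8·3470·81.0/(π·8.7³) = 2.24856e+06/2068.7 = 1086.9 MPa
τ_max = K·τ₀ = 1.1460 × 1086.9 = 1245.6 MPa

1250 MPa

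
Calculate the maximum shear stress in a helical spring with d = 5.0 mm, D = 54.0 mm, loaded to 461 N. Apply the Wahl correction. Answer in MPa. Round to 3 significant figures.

575 MPa

Spring index C = D/d = 54.0/5.0 = 10.8000
K_W = (4C−1)/(4C−4) + 0.615/C = 42.200/39.200 + 0.0569 = 1.1335
τ₀ = 8FD/(πd³) = 8·461·54.0/(π·5.0³) = 199152/392.7 = 507.14 MPa
τ_max = K·τ₀ = 1.1335 × 507.14 = 574.83 MPa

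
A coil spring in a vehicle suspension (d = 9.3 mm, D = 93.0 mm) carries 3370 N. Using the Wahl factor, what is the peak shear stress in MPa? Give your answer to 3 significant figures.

1140 MPa

Spring index C = D/d = 93.0/9.3 = 10.0000
K_W = (4C−1)/(4C−4) + 0.615/C = 39.000/36.000 + 0.0615 = 1.1448
τ₀ = 8FD/(πd³) = 8·3370·93.0/(π·9.3³) = 2.50728e+06/2527 = 992.21 MPa
τ_max = K·τ₀ = 1.1448 × 992.21 = 1135.9 MPa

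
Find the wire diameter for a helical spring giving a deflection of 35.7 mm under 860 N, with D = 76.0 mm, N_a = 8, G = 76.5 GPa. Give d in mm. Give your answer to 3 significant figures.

Required rate k = F/δ = 860/35.7 = 24.09 N/mm
d = (8D³N_a·k / G)^(1/4) = (8·76.0³·8·24.09 / (76.5×10³))^0.25
  = (8846.9)^0.25 = 9.6983 mm

9.70 mm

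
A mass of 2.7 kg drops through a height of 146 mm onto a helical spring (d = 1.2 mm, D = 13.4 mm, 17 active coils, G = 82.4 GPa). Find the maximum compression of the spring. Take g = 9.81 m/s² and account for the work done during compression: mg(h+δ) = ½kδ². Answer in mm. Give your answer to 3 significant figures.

k = Gd⁴/(8D³N_a) = (82.4×10³)(1.2⁴)/(8·13.4³·17) = 0.52215 N/mm
W = mg = 2.7 × 9.81 = 26.487 N
½kδ² − Wδ − Wh = 0 → δ = (W + √(W² + 2kWh))/k
δ = (26.487 + √(701.56 + 4038.45))/0.52215 = (26.487 + 68.848)/0.52215 = 182.58 mm

183 mm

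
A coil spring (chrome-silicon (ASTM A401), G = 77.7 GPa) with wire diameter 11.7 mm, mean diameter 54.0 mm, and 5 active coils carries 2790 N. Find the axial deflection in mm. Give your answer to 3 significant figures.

12.1 mm

k = Gd⁴/(8D³N_a) = (77.7×10³)(11.7⁴)/(8·54.0³·5) = 231.17 N/mm
δ = F/k = 2790 / 231.17 = 12.069 mm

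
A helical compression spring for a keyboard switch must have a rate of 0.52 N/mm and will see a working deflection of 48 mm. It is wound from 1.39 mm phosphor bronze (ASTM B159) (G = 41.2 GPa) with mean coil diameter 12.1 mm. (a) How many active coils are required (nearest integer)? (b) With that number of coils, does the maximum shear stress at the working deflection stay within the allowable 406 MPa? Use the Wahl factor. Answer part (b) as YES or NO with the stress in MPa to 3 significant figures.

N_a = Gd⁴/(8D³k) = (41.2×10³)(1.39⁴)/(8·12.1³·0.52) = 20.87 → N_a = 21
Actual rate k = Gd⁴/(8D³·21) = 0.51676 N/mm
Working load F = kδ = 0.51676·48 = 24.805 N
C = 12.1/1.39 = 8.7050; K_W = (4C−1)/(4C−4)+0.615/C = 1.1680
τ_max = K_W·8FD/(πd³) = 1.1680·284.59 = 332.39 MPa
τ_max ≤ 406 MPa → acceptable

(a) 21 coils; (b) YES, τ_max = 332 MPa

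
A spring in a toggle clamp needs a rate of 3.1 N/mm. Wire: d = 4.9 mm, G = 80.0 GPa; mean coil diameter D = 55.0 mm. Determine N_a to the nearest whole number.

11

N_a = Gd⁴/(8D³k) = (80.0×10³ × 4.9⁴)/(8 × 55.0³ × 3.1)
    = 4.61184e+07 / 4.1261e+06 = 11.18 → 11 coils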